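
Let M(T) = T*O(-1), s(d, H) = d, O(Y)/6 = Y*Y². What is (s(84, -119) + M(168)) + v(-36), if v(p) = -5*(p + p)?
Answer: -564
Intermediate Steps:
O(Y) = 6*Y³ (O(Y) = 6*(Y*Y²) = 6*Y³)
v(p) = -10*p
M(T) = -6*T (M(T) = T*(6*(-1)³) = T*(6*(-1)) = T*(-6) = -6*T)
(s(84, -119) + M(168)) + v(-36) = (84 - 6*168) - 10*(-36) = (84 - 1008) + 360 = -924 + 360 = -564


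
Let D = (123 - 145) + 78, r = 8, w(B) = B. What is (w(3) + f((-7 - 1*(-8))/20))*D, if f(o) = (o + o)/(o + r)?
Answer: 3880/23 ≈ 168.70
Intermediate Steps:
D = 56 (D = -22 + 78 = 56)
f(o) = 2*o/(8 + o) (f(o) = (o + o)/(o + 8) = (2*o)/(8 + o) = 2*o/(8 + o))
(w(3) + f((-7 - 1*(-8))/20))*D = (3 + 2*((-7 - 1*(-8))/20)/(8 + (-7 - 1*(-8))/20))*56 = (3 + 2*((-7 + 8)*(1/20))/(8 + (-7 + 8)*(1/20)))*56 = (3 + 2*(1*(1/20))/(8 + 1*(1/20)))*56 = (3 + 2*(1/20)/(8 + 1/20))*56 = (3 + 2*(1/20)/(161/20))*56 = (3 + 2*(1/20)*(20/161))*56 = (3 + 2/161)*56 = (485/161)*56 = 3880/23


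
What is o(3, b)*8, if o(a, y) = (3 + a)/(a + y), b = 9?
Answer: 4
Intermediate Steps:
o(a, y) = (3 + a)/(a + y)
o(3, b)*8 = ((3 + 3)/(3 + 9))*8 = (6/12)*8 = ((1/12)*6)*8 = (½)*8 = 4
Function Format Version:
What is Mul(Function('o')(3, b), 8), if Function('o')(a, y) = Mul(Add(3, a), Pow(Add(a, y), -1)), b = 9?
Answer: 4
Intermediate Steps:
Function('o')(a, y) = Mul(Pow(Add(a, y), -1), Add(3, a))
Mul(Function('o')(3, b), 8) = Mul(Mul(Pow(Add(3, 9), -1), Add(3, 3)), 8) = Mul(Mul(Pow(12, -1), 6), 8) = Mul(Mul(Rational(1, 12), 6), 8) = Mul(Rational(1, 2), 8) = 4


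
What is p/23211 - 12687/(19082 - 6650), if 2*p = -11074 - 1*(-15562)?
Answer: -29620061/32062128 ≈ -0.92383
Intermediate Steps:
p = 2244 (p = (-11074 - 1*(-15562))/2 = (-11074 + 15562)/2 = (1/2)*4488 = 2244)
p/23211 - 12687/(19082 - 6650) = 2244/23211 - 12687/(19082 - 6650) = 2244*(1/23211) - 12687/12432 = 748/7737 - 12687*1/12432 = 748/7737 - 4229/4144 = -29620061/32062128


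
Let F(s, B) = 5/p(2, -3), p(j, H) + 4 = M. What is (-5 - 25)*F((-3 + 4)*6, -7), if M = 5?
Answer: -150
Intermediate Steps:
p(j, H) = 1 (p(j, H) = -4 + 5 = 1)
F(s, B) = 5 (F(s, B) = 5/1 = 5*1 = 5)
(-5 - 25)*F((-3 + 4)*6, -7) = (-5 - 25)*5 = -30*5 = -150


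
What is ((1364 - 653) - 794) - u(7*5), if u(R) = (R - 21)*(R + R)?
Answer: -1063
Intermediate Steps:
u(R) = 2*R*(-21 + R) (u(R) = (-21 + R)*(2*R) = 2*R*(-21 + R))
((1364 - 653) - 794) - u(7*5) = ((1364 - 653) - 794) - 2*7*5*(-21 + 7*5) = (711 - 794) - 2*35*(-21 + 35) = -83 - 2*35*14 = -83 - 1*980 = -83 - 980 = -1063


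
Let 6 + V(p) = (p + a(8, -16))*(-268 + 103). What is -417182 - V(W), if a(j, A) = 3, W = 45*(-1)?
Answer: -424106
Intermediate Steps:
W = -45
V(p) = -501 - 165*p (V(p) = -6 + (p + 3)*(-268 + 103) = -6 + (3 + p)*(-165) = -6 + (-495 - 165*p) = -501 - 165*p)
-417182 - V(W) = -417182 - (-501 - 165*(-45)) = -417182 - (-501 + 7425) = -417182 - 1*6924 = -417182 - 6924 = -424106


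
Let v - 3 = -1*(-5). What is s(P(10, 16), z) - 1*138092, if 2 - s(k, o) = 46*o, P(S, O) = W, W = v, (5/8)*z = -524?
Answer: -497618/5 ≈ -99524.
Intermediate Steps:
z = -4192/5 (z = (8/5)*(-524) = -4192/5 ≈ -838.40)
v = 8 (v = 3 - 1*(-5) = 3 + 5 = 8)
W = 8
P(S, O) = 8
s(k, o) = 2 - 46*o
s(P(10, 16), z) - 1*138092 = (2 - 46*(-4192/5)) - 1*138092 = (2 + 192832/5) - 138092 = 192842/5 - 138092 = -497618/5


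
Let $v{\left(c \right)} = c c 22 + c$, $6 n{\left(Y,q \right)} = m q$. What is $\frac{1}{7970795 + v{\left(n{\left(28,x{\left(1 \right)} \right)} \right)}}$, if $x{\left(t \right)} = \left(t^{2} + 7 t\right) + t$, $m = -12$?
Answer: $\frac{1}{7977905} \approx 1.2535 \cdot 10^{-7}$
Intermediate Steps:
$x{\left(t \right)} = t^{2} + 8 t$
$n{\left(Y,q \right)} = - 2 q$ ($n{\left(Y,q \right)} = \frac{\left(-12\right) q}{6} = - 2 q$)
$v{\left(c \right)} = c + 22 c^{2}$ ($v{\left(c \right)} = c^{2} \cdot 22 + c = 22 c^{2} + c = c + 22 c^{2}$)
$\frac{1}{7970795 + v{\left(n{\left(28,x{\left(1 \right)} \right)} \right)}} = \frac{1}{7970795 + - 2 \cdot 1 \left(8 + 1\right) \left(1 + 22 \left(- 2 \cdot 1 \left(8 + 1\right)\right)\right)} = \frac{1}{7970795 + - 2 \cdot 1 \cdot 9 \left(1 + 22 \left(- 2 \cdot 1 \cdot 9\right)\right)} = \frac{1}{7970795 + \left(-2\right) 9 \left(1 + 22 \left(\left(-2\right) 9\right)\right)} = \frac{1}{7970795 - 18 \left(1 + 22 \left(-18\right)\right)} = \frac{1}{7970795 - 18 \left(1 - 396\right)} = \frac{1}{7970795 - -7110} = \frac{1}{7970795 + 7110} = \frac{1}{7977905}$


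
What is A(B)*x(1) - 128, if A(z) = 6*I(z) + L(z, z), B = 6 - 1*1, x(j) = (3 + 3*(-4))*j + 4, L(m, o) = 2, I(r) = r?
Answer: -288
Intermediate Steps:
x(j) = 4 - 9*j (x(j) = (3 - 12)*j + 4 = -9*j + 4 = 4 - 9*j)
B = 5 (B = 6 - 1 = 5)
A(z) = 2 + 6*z (A(z) = 6*z + 2 = 2 + 6*z)
A(B)*x(1) - 128 = (2 + 6*5)*(4 - 9*1) - 128 = (2 + 30)*(4 - 9) - 128 = 32*(-5) - 128 = -160 - 128 = -288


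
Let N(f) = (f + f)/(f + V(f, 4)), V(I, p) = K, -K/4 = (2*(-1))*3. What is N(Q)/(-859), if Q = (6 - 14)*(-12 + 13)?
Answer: 1/859 ≈ 0.0011641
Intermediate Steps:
Q = -8 (Q = -8*1 = -8)
K = 24 (K = -4*2*(-1)*3 = -(-8)*3 = -4*(-6) = 24)
V(I, p) = 24
N(f) = 2*f/(24 + f) (N(f) = (f + f)/(f + 24) = (2*f)/(24 + f) = 2*f/(24 + f))
N(Q)/(-859) = (2*(-8)/(24 - 8))/(-859) = (2*(-8)/16)*(-1/859) = (2*(-8)*(1/16))*(-1/859) = -1*(-1/859) = 1/859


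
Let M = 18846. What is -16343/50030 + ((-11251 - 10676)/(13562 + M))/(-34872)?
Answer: -3078107767893/9423415458880 ≈ -0.32664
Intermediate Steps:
-16343/50030 + ((-11251 - 10676)/(13562 + M))/(-34872) = -16343/50030 + ((-11251 - 10676)/(13562 + 18846))/(-34872) = -16343*1/50030 - 21927/32408*(-1/34872) = -16343/50030 - 21927*1/32408*(-1/34872) = -16343/50030 - 21927/32408*(-1/34872) = -16343/50030 + 7309/376710592 = -3078107767893/9423415458880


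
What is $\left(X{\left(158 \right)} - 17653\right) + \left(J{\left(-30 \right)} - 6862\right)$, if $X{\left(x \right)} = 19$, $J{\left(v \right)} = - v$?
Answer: $-24466$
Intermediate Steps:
$\left(X{\left(158 \right)} - 17653\right) + \left(J{\left(-30 \right)} - 6862\right) = \left(19 - 17653\right) - 6832 = -17634 + \left(30 - 6862\right) = -17634 - 6832 = -24466$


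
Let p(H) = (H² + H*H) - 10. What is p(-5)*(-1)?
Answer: -40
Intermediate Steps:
p(H) = -10 + 2*H² (p(H) = (H² + H²) - 10 = 2*H² - 10 = -10 + 2*H²)
p(-5)*(-1) = (-10 + 2*(-5)²)*(-1) = (-10 + 2*25)*(-1) = (-10 + 50)*(-1) = 40*(-1) = -40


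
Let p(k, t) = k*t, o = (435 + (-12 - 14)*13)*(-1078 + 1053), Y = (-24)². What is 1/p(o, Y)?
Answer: -1/1396800 ≈ -7.1592e-7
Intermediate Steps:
Y = 576
o = -2425 (o = (435 - 26*13)*(-25) = (435 - 338)*(-25) = 97*(-25) = -2425)
1/p(o, Y) = 1/(-2425*576) = 1/(-1396800) = -1/1396800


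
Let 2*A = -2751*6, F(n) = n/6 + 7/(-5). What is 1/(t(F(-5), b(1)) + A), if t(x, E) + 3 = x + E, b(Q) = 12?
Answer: -30/247387 ≈ -0.00012127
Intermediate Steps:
F(n) = -7/5 + n/6 (F(n) = n*(1/6) + 7*(-1/5) = n/6 - 7/5 = -7/5 + n/6)
t(x, E) = -3 + E + x (t(x, E) = -3 + (x + E) = -3 + (E + x) = -3 + E + x)
A = -8253 (A = (-2751*6)/2 = (1/2)*(-16506) = -8253)
1/(t(F(-5), b(1)) + A) = 1/((-3 + 12 + (-7/5 + (1/6)*(-5))) - 8253) = 1/((-3 + 12 + (-7/5 - 5/6)) - 8253) = 1/((-3 + 12 - 67/30) - 8253) = 1/(203/30 - 8253) = 1/(-247387/30) = -30/247387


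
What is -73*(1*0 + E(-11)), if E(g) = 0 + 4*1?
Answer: -292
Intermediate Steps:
E(g) = 4 (E(g) = 0 + 4 = 4)
-73*(1*0 + E(-11)) = -73*(1*0 + 4) = -73*(0 + 4) = -73*4 = -292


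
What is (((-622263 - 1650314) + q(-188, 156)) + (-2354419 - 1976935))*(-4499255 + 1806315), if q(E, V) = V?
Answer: 17783569848500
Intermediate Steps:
(((-622263 - 1650314) + q(-188, 156)) + (-2354419 - 1976935))*(-4499255 + 1806315) = (((-622263 - 1650314) + 156) + (-2354419 - 1976935))*(-4499255 + 1806315) = ((-2272577 + 156) - 4331354)*(-2692940) = (-2272421 - 4331354)*(-2692940) = -6603775*(-2692940) = 17783569848500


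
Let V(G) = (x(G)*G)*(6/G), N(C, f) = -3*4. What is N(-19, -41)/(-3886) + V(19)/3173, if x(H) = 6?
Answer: 88986/6165139 ≈ 0.014434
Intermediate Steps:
N(C, f) = -12
V(G) = 36 (V(G) = (6*G)*(6/G) = 36)
N(-19, -41)/(-3886) + V(19)/3173 = -12/(-3886) + 36/3173 = -12*(-1/3886) + 36*(1/3173) = 6/1943 + 36/3173 = 88986/6165139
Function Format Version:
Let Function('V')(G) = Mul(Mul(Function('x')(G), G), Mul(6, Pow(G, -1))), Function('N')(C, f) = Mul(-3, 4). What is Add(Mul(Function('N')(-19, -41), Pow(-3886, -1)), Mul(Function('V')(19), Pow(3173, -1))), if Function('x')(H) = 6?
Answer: Rational(88986, 6165139) ≈ 0.014434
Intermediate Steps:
Function('N')(C, f) = -12
Function('V')(G) = 36 (Function('V')(G) = Mul(Mul(6, G), Mul(6, Pow(G, -1))) = 36)
Add(Mul(Function('N')(-19, -41), Pow(-3886, -1)), Mul(Function('V')(19), Pow(3173, -1))) = Add(Mul(-12, Pow(-3886, -1)), Mul(36, Pow(3173, -1))) = Add(Mul(-12, Rational(-1, 3886)), Mul(36, Rational(1, 3173))) = Add(Rational(6, 1943), Rational(36, 3173)) = Rational(88986, 6165139)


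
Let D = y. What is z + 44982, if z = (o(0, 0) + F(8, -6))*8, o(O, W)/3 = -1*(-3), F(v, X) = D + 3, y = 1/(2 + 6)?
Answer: 45079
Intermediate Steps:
y = ⅛ (y = 1/8 = ⅛ ≈ 0.12500)
D = ⅛ ≈ 0.12500
F(v, X) = 25/8 (F(v, X) = ⅛ + 3 = 25/8)
o(O, W) = 9 (o(O, W) = 3*(-1*(-3)) = 3*3 = 9)
z = 97 (z = (9 + 25/8)*8 = (97/8)*8 = 97)
z + 44982 = 97 + 44982 = 45079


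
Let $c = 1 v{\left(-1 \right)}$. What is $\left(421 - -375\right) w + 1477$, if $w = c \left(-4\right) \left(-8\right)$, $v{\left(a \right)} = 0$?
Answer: $1477$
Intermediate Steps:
$c = 0$ ($c = 1 \cdot 0 = 0$)
$w = 0$ ($w = 0 \left(-4\right) \left(-8\right) = 0 \left(-8\right) = 0$)
$\left(421 - -375\right) w + 1477 = \left(421 - -375\right) 0 + 1477 = \left(421 + 375\right) 0 + 1477 = 796 \cdot 0 + 1477 = 0 + 1477 = 1477$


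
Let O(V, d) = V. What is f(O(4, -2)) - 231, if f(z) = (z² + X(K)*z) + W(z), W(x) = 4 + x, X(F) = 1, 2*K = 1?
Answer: -203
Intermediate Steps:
K = ½ (K = (½)*1 = ½ ≈ 0.50000)
f(z) = 4 + z² + 2*z (f(z) = (z² + 1*z) + (4 + z) = (z² + z) + (4 + z) = (z + z²) + (4 + z) = 4 + z² + 2*z)
f(O(4, -2)) - 231 = (4 + 4² + 2*4) - 231 = (4 + 16 + 8) - 231 = 28 - 231 = -203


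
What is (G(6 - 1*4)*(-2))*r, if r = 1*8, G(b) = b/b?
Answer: -16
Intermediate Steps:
G(b) = 1
r = 8
(G(6 - 1*4)*(-2))*r = (1*(-2))*8 = -2*8 = -16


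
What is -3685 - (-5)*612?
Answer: -625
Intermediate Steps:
-3685 - (-5)*612 = -3685 - 1*(-3060) = -3685 + 3060 = -625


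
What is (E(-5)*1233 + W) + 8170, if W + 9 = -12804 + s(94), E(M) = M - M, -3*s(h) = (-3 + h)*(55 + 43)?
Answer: -22847/3 ≈ -7615.7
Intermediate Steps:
s(h) = 98 - 98*h/3 (s(h) = -(-3 + h)*(55 + 43)/3 = -(-3 + h)*98/3 = -(-294 + 98*h)/3 = 98 - 98*h/3)
E(M) = 0
W = -47357/3 (W = -9 + (-12804 + (98 - 98/3*94)) = -9 + (-12804 + (98 - 9212/3)) = -9 + (-12804 - 8918/3) = -9 - 47330/3 = -47357/3 ≈ -15786.)
(E(-5)*1233 + W) + 8170 = (0*1233 - 47357/3) + 8170 = (0 - 47357/3) + 8170 = -47357/3 + 8170 = -22847/3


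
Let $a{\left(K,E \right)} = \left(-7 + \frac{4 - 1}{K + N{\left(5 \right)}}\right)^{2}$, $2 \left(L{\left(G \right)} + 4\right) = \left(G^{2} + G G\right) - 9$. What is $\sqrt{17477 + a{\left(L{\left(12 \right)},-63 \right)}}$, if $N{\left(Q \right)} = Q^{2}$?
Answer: $\frac{\sqrt{200652182}}{107} \approx 132.38$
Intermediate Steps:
$L{\left(G \right)} = - \frac{17}{2} + G^{2}$ ($L{\left(G \right)} = -4 + \frac{\left(G^{2} + G G\right) - 9}{2} = -4 + \frac{\left(G^{2} + G^{2}\right) - 9}{2} = -4 + \frac{2 G^{2} - 9}{2} = -4 + \frac{-9 + 2 G^{2}}{2} = -4 + \left(- \frac{9}{2} + G^{2}\right) = - \frac{17}{2} + G^{2}$)
$a{\left(K,E \right)} = \left(-7 + \frac{3}{25 + K}\right)^{2}$ ($a{\left(K,E \right)} = \left(-7 + \frac{4 - 1}{K + 5^{2}}\right)^{2} = \left(-7 + \frac{3}{K + 25}\right)^{2} = \left(-7 + \frac{3}{25 + K}\right)^{2}$)
$\sqrt{17477 + a{\left(L{\left(12 \right)},-63 \right)}} = \sqrt{17477 + \frac{\left(172 + 7 \left(- \frac{17}{2} + 12^{2}\right)\right)^{2}}{\left(25 - \left(\frac{17}{2} - 12^{2}\right)\right)^{2}}} = \sqrt{17477 + \frac{\left(172 + 7 \left(- \frac{17}{2} + 144\right)\right)^{2}}{\left(25 + \left(- \frac{17}{2} + 144\right)\right)^{2}}} = \sqrt{17477 + \frac{\left(172 + 7 \cdot \frac{271}{2}\right)^{2}}{\left(25 + \frac{271}{2}\right)^{2}}} = \sqrt{17477 + \frac{\left(172 + \frac{1897}{2}\right)^{2}}{\frac{103041}{4}}} = \sqrt{17477 + \frac{4 \left(\frac{2241}{2}\right)^{2}}{103041}} = \sqrt{17477 + \frac{4}{103041} \cdot \frac{5022081}{4}} = \sqrt{17477 + \frac{558009}{11449}} = \sqrt{\frac{200652182}{11449}} = \frac{\sqrt{200652182}}{107}$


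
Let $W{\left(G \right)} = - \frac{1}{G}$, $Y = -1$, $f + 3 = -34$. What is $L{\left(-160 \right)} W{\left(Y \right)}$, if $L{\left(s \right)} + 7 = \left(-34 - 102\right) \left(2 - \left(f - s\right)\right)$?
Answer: $16449$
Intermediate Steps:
$f = -37$ ($f = -3 - 34 = -37$)
$L{\left(s \right)} = -5311 - 136 s$ ($L{\left(s \right)} = -7 + \left(-34 - 102\right) \left(2 + \left(s - -37\right)\right) = -7 - 136 \left(2 + \left(s + 37\right)\right) = -7 - 136 \left(2 + \left(37 + s\right)\right) = -7 - 136 \left(39 + s\right) = -7 - \left(5304 + 136 s\right) = -5311 - 136 s$)
$L{\left(-160 \right)} W{\left(Y \right)} = \left(-5311 - -21760\right) \left(- \frac{1}{-1}\right) = \left(-5311 + 21760\right) \left(\left(-1\right) \left(-1\right)\right) = 16449 \cdot 1 = 16449$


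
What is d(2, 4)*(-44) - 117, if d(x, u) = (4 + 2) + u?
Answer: -557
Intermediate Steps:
d(x, u) = 6 + u
d(2, 4)*(-44) - 117 = (6 + 4)*(-44) - 117 = 10*(-44) - 117 = -440 - 117 = -557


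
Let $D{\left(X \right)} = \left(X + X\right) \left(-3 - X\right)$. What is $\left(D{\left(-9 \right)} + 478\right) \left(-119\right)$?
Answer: $-44030$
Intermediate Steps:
$D{\left(X \right)} = 2 X \left(-3 - X\right)$
$\left(D{\left(-9 \right)} + 478\right) \left(-119\right) = \left(\left(-2\right) \left(-9\right) \left(3 - 9\right) + 478\right) \left(-119\right) = \left(\left(-2\right) \left(-9\right) \left(-6\right) + 478\right) \left(-119\right) = \left(-108 + 478\right) \left(-119\right) = 370 \left(-119\right) = -44030$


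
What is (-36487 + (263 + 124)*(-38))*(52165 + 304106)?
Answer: -18238581303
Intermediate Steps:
(-36487 + (263 + 124)*(-38))*(52165 + 304106) = (-36487 + 387*(-38))*356271 = (-36487 - 14706)*356271 = -51193*356271 = -18238581303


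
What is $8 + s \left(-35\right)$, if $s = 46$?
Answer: $-1602$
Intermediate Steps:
$8 + s \left(-35\right) = 8 + 46 \left(-35\right) = 8 - 1610 = -1602$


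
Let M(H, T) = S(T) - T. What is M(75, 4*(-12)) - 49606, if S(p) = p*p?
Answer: -47254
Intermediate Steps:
S(p) = p**2
M(H, T) = T**2 - T
M(75, 4*(-12)) - 49606 = (4*(-12))*(-1 + 4*(-12)) - 49606 = -48*(-1 - 48) - 49606 = -48*(-49) - 49606 = 2352 - 49606 = -47254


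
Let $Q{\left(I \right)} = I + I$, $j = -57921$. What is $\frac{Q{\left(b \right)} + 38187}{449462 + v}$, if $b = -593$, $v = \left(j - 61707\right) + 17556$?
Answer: $\frac{37001}{347390} \approx 0.10651$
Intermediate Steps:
$v = -102072$ ($v = \left(-57921 - 61707\right) + 17556 = -119628 + 17556 = -102072$)
$Q{\left(I \right)} = 2 I$
$\frac{Q{\left(b \right)} + 38187}{449462 + v} = \frac{2 \left(-593\right) + 38187}{449462 - 102072} = \frac{-1186 + 38187}{347390} = 37001 \cdot \frac{1}{347390} = \frac{37001}{347390}$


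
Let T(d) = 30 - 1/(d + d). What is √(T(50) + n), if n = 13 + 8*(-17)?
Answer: I*√9301/10 ≈ 9.6442*I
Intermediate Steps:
T(d) = 30 - 1/(2*d)
n = -123 (n = 13 - 136 = -123)
√(T(50) + n) = √((30 - ½/50) - 123) = √((30 - ½*1/50) - 123) = √((30 - 1/100) - 123) = √(2999/100 - 123) = √(-9301/100) = I*√9301/10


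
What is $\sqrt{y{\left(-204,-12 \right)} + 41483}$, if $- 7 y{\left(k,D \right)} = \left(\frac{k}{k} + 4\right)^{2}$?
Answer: $\frac{2 \sqrt{508123}}{7} \approx 203.67$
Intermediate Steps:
$y{\left(k,D \right)} = - \frac{25}{7}$ ($y{\left(k,D \right)} = - \frac{\left(\frac{k}{k} + 4\right)^{2}}{7} = - \frac{\left(1 + 4\right)^{2}}{7} = - \frac{5^{2}}{7} = \left(- \frac{1}{7}\right) 25 = - \frac{25}{7}$)
$\sqrt{y{\left(-204,-12 \right)} + 41483} = \sqrt{- \frac{25}{7} + 41483} = \sqrt{\frac{290356}{7}} = \frac{2 \sqrt{508123}}{7}$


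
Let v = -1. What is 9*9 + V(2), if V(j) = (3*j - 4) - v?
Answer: 84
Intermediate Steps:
V(j) = -3 + 3*j (V(j) = (3*j - 4) - 1*(-1) = (-4 + 3*j) + 1 = -3 + 3*j)
9*9 + V(2) = 9*9 + (-3 + 3*2) = 81 + (-3 + 6) = 81 + 3 = 84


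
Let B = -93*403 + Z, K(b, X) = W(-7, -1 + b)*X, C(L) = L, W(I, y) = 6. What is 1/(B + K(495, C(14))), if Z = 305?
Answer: -1/37090 ≈ -2.6961e-5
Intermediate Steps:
K(b, X) = 6*X
B = -37174 (B = -93*403 + 305 = -37479 + 305 = -37174)
1/(B + K(495, C(14))) = 1/(-37174 + 6*14) = 1/(-37174 + 84) = 1/(-37090) = -1/37090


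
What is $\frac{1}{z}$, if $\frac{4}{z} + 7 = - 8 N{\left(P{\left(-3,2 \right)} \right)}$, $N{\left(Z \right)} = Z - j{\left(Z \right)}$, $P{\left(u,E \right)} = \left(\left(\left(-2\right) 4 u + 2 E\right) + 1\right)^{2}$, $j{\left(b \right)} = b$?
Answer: $- \frac{7}{4} \approx -1.75$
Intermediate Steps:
$P{\left(u,E \right)} = \left(1 - 8 u + 2 E\right)^{2}$ ($P{\left(u,E \right)} = \left(\left(- 8 u + 2 E\right) + 1\right)^{2} = \left(1 - 8 u + 2 E\right)^{2}$)
$N{\left(Z \right)} = 0$ ($N{\left(Z \right)} = Z - Z = 0$)
$z = - \frac{4}{7}$ ($z = \frac{4}{-7 - 0} = \frac{4}{-7 + 0} = \frac{4}{-7} = 4 \left(- \frac{1}{7}\right) = - \frac{4}{7} \approx -0.57143$)
$\frac{1}{z} = \frac{1}{- \frac{4}{7}} = - \frac{7}{4}$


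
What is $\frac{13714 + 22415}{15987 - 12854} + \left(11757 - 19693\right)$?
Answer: $- \frac{24827359}{3133} \approx -7924.5$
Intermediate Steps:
$\frac{13714 + 22415}{15987 - 12854} + \left(11757 - 19693\right) = \frac{36129}{3133} + \left(11757 - 19693\right) = 36129 \cdot \frac{1}{3133} - 7936 = \frac{36129}{3133} - 7936 = - \frac{24827359}{3133}$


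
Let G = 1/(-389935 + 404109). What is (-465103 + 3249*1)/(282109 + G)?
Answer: -6546318596/3998612967 ≈ -1.6371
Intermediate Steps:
G = 1/14174 ≈ 7.0552e-5
(-465103 + 3249*1)/(282109 + G) = (-465103 + 3249*1)/(282109 + 1/14174) = (-465103 + 3249)/(3998612967/14174) = -461854*14174/3998612967 = -6546318596/3998612967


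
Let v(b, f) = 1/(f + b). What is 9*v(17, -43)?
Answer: -9/26 ≈ -0.34615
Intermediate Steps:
v(b, f) = 1/(b + f)
9*v(17, -43) = 9/(17 - 43) = 9/(-26) = 9*(-1/26) = -9/26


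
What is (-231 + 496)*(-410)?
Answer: -108650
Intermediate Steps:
(-231 + 496)*(-410) = 265*(-410) = -108650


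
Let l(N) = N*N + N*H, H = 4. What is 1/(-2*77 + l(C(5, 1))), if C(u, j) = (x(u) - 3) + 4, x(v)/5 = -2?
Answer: -1/109 ≈ -0.0091743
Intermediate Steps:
x(v) = -10 (x(v) = 5*(-2) = -10)
C(u, j) = -9 (C(u, j) = (-10 - 3) + 4 = -13 + 4 = -9)
l(N) = N**2 + 4*N (l(N) = N*N + N*4 = N**2 + 4*N)
1/(-2*77 + l(C(5, 1))) = 1/(-2*77 - 9*(4 - 9)) = 1/(-154 - 9*(-5)) = 1/(-154 + 45) = 1/(-109) = -1/109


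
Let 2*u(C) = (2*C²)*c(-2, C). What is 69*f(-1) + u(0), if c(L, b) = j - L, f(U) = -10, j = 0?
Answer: -690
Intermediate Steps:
c(L, b) = -L (c(L, b) = 0 - L = -L)
u(C) = 2*C² (u(C) = ((2*C²)*(-1*(-2)))/2 = ((2*C²)*2)/2 = (4*C²)/2 = 2*C²)
69*f(-1) + u(0) = 69*(-10) + 2*0² = -690 + 2*0 = -690 + 0 = -690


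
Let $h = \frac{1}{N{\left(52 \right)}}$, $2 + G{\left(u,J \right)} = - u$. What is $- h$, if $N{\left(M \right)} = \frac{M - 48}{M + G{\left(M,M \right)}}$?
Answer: $\frac{1}{2} \approx 0.5$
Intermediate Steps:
$G{\left(u,J \right)} = -2 - u$
$N{\left(M \right)} = 24 - \frac{M}{2}$ ($N{\left(M \right)} = \frac{M - 48}{M - \left(2 + M\right)} = \frac{-48 + M}{-2} = \left(-48 + M\right) \left(- \frac{1}{2}\right) = 24 - \frac{M}{2}$)
$h = - \frac{1}{2}$ ($h = \frac{1}{24 - 26} = \frac{1}{-2} = - \frac{1}{2} \approx -0.5$)
$- h = \left(-1\right) \left(- \frac{1}{2}\right) = \frac{1}{2}$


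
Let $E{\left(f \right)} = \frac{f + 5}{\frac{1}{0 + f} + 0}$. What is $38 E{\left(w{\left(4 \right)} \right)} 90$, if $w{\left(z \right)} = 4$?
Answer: $123120$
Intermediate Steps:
$E{\left(f \right)} = f \left(5 + f\right)$ ($E{\left(f \right)} = \frac{5 + f}{\frac{1}{f} + 0} = \frac{5 + f}{\frac{1}{f}} = \left(5 + f\right) f = f \left(5 + f\right)$)
$38 E{\left(w{\left(4 \right)} \right)} 90 = 38 \cdot 4 \left(5 + 4\right) 90 = 38 \cdot 4 \cdot 9 \cdot 90 = 38 \cdot 36 \cdot 90 = 1368 \cdot 90 = 123120$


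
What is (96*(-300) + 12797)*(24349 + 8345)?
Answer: -523202082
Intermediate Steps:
(96*(-300) + 12797)*(24349 + 8345) = (-28800 + 12797)*32694 = -16003*32694 = -523202082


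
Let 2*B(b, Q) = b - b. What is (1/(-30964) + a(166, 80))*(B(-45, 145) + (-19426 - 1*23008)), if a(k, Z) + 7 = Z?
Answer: -47958291507/15482 ≈ -3.0977e+6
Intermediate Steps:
a(k, Z) = -7 + Z
B(b, Q) = 0 (B(b, Q) = (b - b)/2 = (1/2)*0 = 0)
(1/(-30964) + a(166, 80))*(B(-45, 145) + (-19426 - 1*23008)) = (1/(-30964) + (-7 + 80))*(0 + (-19426 - 1*23008)) = (-1/30964 + 73)*(0 + (-19426 - 23008)) = 2260371*(0 - 42434)/30964 = (2260371/30964)*(-42434) = -47958291507/15482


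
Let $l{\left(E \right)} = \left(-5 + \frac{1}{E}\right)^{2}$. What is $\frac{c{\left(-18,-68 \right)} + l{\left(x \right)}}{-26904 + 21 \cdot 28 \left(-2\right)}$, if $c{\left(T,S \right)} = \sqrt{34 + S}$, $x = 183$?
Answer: $- \frac{208849}{235092780} - \frac{i \sqrt{34}}{28080} \approx -0.00088837 - 0.00020765 i$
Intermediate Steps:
$\frac{c{\left(-18,-68 \right)} + l{\left(x \right)}}{-26904 + 21 \cdot 28 \left(-2\right)} = \frac{\sqrt{34 - 68} + \frac{\left(-1 + 5 \cdot 183\right)^{2}}{33489}}{-26904 + 21 \cdot 28 \left(-2\right)} = \frac{\sqrt{-34} + \frac{\left(-1 + 915\right)^{2}}{33489}}{-26904 + 588 \left(-2\right)} = \frac{i \sqrt{34} + \frac{914^{2}}{33489}}{-26904 - 1176} = \frac{i \sqrt{34} + \frac{1}{33489} \cdot 835396}{-28080} = \left(i \sqrt{34} + \frac{835396}{33489}\right) \left(- \frac{1}{28080}\right) = \left(\frac{835396}{33489} + i \sqrt{34}\right) \left(- \frac{1}{28080}\right) = - \frac{208849}{235092780} - \frac{i \sqrt{34}}{28080}$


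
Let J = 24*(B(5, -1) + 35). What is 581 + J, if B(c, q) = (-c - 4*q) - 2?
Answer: 1349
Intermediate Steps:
B(c, q) = -2 - c - 4*q
J = 768 (J = 24*((-2 - 1*5 - 4*(-1)) + 35) = 24*((-2 - 5 + 4) + 35) = 24*(-3 + 35) = 24*32 = 768)
581 + J = 581 + 768 = 1349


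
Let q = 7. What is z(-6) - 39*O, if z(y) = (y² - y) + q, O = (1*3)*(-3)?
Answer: 400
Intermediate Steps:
O = -9 (O = 3*(-3) = -9)
z(y) = 7 + y² - y (z(y) = (y² - y) + 7 = 7 + y² - y)
z(-6) - 39*O = (7 + (-6)² - 1*(-6)) - 39*(-9) = (7 + 36 + 6) + 351 = 49 + 351 = 400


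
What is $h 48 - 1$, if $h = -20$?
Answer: $-961$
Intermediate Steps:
$h 48 - 1 = \left(-20\right) 48 - 1 = -960 - 1 = -961$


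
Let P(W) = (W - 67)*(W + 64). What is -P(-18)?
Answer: 3910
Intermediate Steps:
P(W) = (-67 + W)*(64 + W)
-P(-18) = -(-4288 + (-18)² - 3*(-18)) = -(-4288 + 324 + 54) = -1*(-3910) = 3910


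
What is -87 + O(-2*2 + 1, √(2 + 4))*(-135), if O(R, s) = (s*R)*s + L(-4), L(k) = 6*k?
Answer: 5583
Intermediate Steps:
O(R, s) = -24 + R*s² (O(R, s) = (s*R)*s + 6*(-4) = (R*s)*s - 24 = R*s² - 24 = -24 + R*s²)
-87 + O(-2*2 + 1, √(2 + 4))*(-135) = -87 + (-24 + (-2*2 + 1)*(√(2 + 4))²)*(-135) = -87 + (-24 + (-4 + 1)*(√6)²)*(-135) = -87 + (-24 - 3*6)*(-135) = -87 + (-24 - 18)*(-135) = -87 - 42*(-135) = -87 + 5670 = 5583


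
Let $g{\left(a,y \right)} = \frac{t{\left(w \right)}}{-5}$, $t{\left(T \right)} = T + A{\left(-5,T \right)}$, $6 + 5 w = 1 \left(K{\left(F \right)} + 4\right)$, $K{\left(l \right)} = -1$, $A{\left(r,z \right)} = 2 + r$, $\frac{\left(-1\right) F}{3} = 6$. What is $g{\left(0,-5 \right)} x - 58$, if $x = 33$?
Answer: $- \frac{856}{25} \approx -34.24$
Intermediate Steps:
$F = -18$ ($F = \left(-3\right) 6 = -18$)
$w = - \frac{3}{5}$ ($w = - \frac{6}{5} + \frac{1 \left(-1 + 4\right)}{5} = - \frac{6}{5} + \frac{1 \cdot 3}{5} = - \frac{6}{5} + \frac{1}{5} \cdot 3 = - \frac{6}{5} + \frac{3}{5} = - \frac{3}{5} \approx -0.6$)
$t{\left(T \right)} = -3 + T$ ($t{\left(T \right)} = T + \left(2 - 5\right) = T - 3 = -3 + T$)
$g{\left(a,y \right)} = \frac{18}{25}$ ($g{\left(a,y \right)} = \frac{-3 - \frac{3}{5}}{-5} = \left(- \frac{18}{5}\right) \left(- \frac{1}{5}\right) = \frac{18}{25}$)
$g{\left(0,-5 \right)} x - 58 = \frac{18}{25} \cdot 33 - 58 = \frac{594}{25} - 58 = - \frac{856}{25}$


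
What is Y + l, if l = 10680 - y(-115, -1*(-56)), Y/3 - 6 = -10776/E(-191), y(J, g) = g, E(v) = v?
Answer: 2064950/191 ≈ 10811.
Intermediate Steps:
Y = 35766/191 (Y = 18 + 3*(-10776/(-191)) = 18 + 3*(-10776*(-1/191)) = 18 + 3*(10776/191) = 18 + 32328/191 = 35766/191 ≈ 187.26)
l = 10624 (l = 10680 - (-1)*(-56) = 10680 - 1*56 = 10680 - 56 = 10624)
Y + l = 35766/191 + 10624 = 2064950/191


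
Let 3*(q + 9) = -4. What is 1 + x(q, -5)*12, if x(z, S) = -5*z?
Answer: 621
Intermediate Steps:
q = -31/3 (q = -9 + (1/3)*(-4) = -9 - 4/3 = -31/3 ≈ -10.333)
1 + x(q, -5)*12 = 1 - 5*(-31/3)*12 = 1 + (155/3)*12 = 1 + 620 = 621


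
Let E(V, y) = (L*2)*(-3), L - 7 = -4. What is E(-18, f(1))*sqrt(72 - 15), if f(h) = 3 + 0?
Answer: -18*sqrt(57) ≈ -135.90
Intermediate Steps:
f(h) = 3
L = 3 (L = 7 - 4 = 3)
E(V, y) = -18 (E(V, y) = (3*2)*(-3) = 6*(-3) = -18)
E(-18, f(1))*sqrt(72 - 15) = -18*sqrt(72 - 15) = -18*sqrt(57)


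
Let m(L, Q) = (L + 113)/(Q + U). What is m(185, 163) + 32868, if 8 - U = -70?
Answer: 7921486/241 ≈ 32869.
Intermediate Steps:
U = 78 (U = 8 - 1*(-70) = 8 + 70 = 78)
m(L, Q) = (113 + L)/(78 + Q) (m(L, Q) = (L + 113)/(Q + 78) = (113 + L)/(78 + Q))
m(185, 163) + 32868 = (113 + 185)/(78 + 163) + 32868 = 298/241 + 32868 = 7921486/241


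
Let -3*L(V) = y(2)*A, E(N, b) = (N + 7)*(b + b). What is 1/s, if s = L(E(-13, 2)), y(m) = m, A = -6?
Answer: ¼ ≈ 0.25000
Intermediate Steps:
E(N, b) = 2*b*(7 + N) (E(N, b) = (7 + N)*(2*b) = 2*b*(7 + N))
L(V) = 4 (L(V) = -2*(-6)/3 = -⅓*(-12) = 4)
s = 4
1/s = 1/4 = ¼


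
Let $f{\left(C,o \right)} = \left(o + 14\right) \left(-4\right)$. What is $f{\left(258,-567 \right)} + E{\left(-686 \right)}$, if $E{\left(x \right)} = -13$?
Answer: $2199$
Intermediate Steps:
$f{\left(C,o \right)} = -56 - 4 o$ ($f{\left(C,o \right)} = \left(14 + o\right) \left(-4\right) = -56 - 4 o$)
$f{\left(258,-567 \right)} + E{\left(-686 \right)} = \left(-56 - -2268\right) - 13 = \left(-56 + 2268\right) - 13 = 2212 - 13 = 2199$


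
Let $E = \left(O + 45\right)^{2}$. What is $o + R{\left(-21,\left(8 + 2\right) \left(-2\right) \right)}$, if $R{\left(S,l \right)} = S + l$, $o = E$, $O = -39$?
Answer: $-5$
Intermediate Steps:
$E = 36$ ($E = \left(-39 + 45\right)^{2} = 6^{2} = 36$)
$o = 36$
$o + R{\left(-21,\left(8 + 2\right) \left(-2\right) \right)} = 36 - \left(21 - \left(8 + 2\right) \left(-2\right)\right) = 36 + \left(-21 + 10 \left(-2\right)\right) = 36 - 41 = -5$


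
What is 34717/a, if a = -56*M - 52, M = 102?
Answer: -34717/5764 ≈ -6.0231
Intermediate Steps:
a = -5764 (a = -56*102 - 52 = -5712 - 52 = -5764)
34717/a = 34717/(-5764) = 34717*(-1/5764) = -34717/5764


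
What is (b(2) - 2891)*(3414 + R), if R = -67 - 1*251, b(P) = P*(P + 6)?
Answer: -8901000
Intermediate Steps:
b(P) = P*(6 + P)
R = -318 (R = -67 - 251 = -318)
(b(2) - 2891)*(3414 + R) = (2*(6 + 2) - 2891)*(3414 - 318) = (2*8 - 2891)*3096 = (16 - 2891)*3096 = -2875*3096 = -8901000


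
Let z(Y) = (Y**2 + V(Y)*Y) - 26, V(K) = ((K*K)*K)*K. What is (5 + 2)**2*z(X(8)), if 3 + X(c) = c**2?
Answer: 41385399804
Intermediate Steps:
X(c) = -3 + c**2
V(K) = K**4 (V(K) = (K**2*K)*K = K**3*K = K**4)
z(Y) = -26 + Y**2 + Y**5 (z(Y) = (Y**2 + Y**4*Y) - 26 = (Y**2 + Y**5) - 26 = -26 + Y**2 + Y**5)
(5 + 2)**2*z(X(8)) = (5 + 2)**2*(-26 + (-3 + 8**2)**2 + (-3 + 8**2)**5) = 7**2*(-26 + (-3 + 64)**2 + (-3 + 64)**5) = 49*(-26 + 61**2 + 61**5) = 49*(-26 + 3721 + 844596301) = 49*844599996 = 41385399804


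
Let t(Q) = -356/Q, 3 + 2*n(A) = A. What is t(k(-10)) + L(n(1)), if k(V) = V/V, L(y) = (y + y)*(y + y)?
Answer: -352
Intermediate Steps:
n(A) = -3/2 + A/2
L(y) = 4*y² (L(y) = (2*y)*(2*y) = 4*y²)
k(V) = 1
t(k(-10)) + L(n(1)) = -356/1 + 4*(-3/2 + (½)*1)² = -356*1 + 4*(-3/2 + ½)² = -356 + 4*(-1)² = -356 + 4*1 = -356 + 4 = -352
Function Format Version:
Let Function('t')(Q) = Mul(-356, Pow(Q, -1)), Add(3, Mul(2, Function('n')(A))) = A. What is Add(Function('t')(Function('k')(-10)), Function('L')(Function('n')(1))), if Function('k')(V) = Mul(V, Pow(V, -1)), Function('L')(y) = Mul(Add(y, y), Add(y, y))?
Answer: -352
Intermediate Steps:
Function('n')(A) = Add(Rational(-3, 2), Mul(Rational(1, 2), A))
Function('L')(y) = Mul(4, Pow(y, 2)) (Function('L')(y) = Mul(Mul(2, y), Mul(2, y)) = Mul(4, Pow(y, 2)))
Function('k')(V) = 1
Add(Function('t')(Function('k')(-10)), Function('L')(Function('n')(1))) = Add(Mul(-356, Pow(1, -1)), Mul(4, Pow(Add(Rational(-3, 2), Mul(Rational(1, 2), 1)), 2))) = Add(Mul(-356, 1), Mul(4, Pow(Add(Rational(-3, 2), Rational(1, 2)), 2))) = Add(-356, Mul(4, Pow(-1, 2))) = Add(-356, Mul(4, 1)) = Add(-356, 4) = -352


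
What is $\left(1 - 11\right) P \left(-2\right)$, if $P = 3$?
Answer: $60$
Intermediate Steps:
$\left(1 - 11\right) P \left(-2\right) = \left(1 - 11\right) 3 \left(-2\right) = \left(-10\right) 3 \left(-2\right) = \left(-30\right) \left(-2\right) = 60$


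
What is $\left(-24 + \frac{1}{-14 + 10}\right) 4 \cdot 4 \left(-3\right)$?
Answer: $1164$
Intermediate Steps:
$\left(-24 + \frac{1}{-14 + 10}\right) 4 \cdot 4 \left(-3\right) = \left(-24 + \frac{1}{-4}\right) 16 \left(-3\right) = \left(-24 - \frac{1}{4}\right) \left(-48\right) = \left(- \frac{97}{4}\right) \left(-48\right) = 1164$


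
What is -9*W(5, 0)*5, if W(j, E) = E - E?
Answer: 0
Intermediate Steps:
W(j, E) = 0
-9*W(5, 0)*5 = -9*0*5 = 0*5 = 0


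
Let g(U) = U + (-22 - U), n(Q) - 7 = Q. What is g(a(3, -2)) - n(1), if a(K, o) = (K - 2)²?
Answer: -30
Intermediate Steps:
n(Q) = 7 + Q
a(K, o) = (-2 + K)²
g(U) = -22
g(a(3, -2)) - n(1) = -22 - (7 + 1) = -22 - 1*8 = -22 - 8 = -30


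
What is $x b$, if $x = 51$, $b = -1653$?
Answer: $-84303$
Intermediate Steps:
$x b = 51 \left(-1653\right) = -84303$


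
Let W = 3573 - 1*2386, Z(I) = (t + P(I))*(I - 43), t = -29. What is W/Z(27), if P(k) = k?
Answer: 1187/32 ≈ 37.094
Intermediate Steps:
Z(I) = (-43 + I)*(-29 + I) (Z(I) = (-29 + I)*(I - 43) = (-29 + I)*(-43 + I) = (-43 + I)*(-29 + I))
W = 1187 (W = 3573 - 2386 = 1187)
W/Z(27) = 1187/(1247 + 27² - 72*27) = 1187/(1247 + 729 - 1944) = 1187/32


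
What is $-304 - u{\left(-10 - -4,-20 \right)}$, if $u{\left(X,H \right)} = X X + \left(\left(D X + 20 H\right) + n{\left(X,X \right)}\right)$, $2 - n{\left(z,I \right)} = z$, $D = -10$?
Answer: $-8$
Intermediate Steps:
$n{\left(z,I \right)} = 2 - z$
$u{\left(X,H \right)} = 2 + X^{2} - 11 X + 20 H$ ($u{\left(X,H \right)} = X X - \left(-2 - 20 H + 11 X\right) = X^{2} + \left(2 - 11 X + 20 H\right) = 2 + X^{2} - 11 X + 20 H$)
$-304 - u{\left(-10 - -4,-20 \right)} = -304 - \left(2 + \left(-10 - -4\right)^{2} - 11 \left(-10 - -4\right) + 20 \left(-20\right)\right) = -304 - \left(2 + \left(-10 + 4\right)^{2} - 11 \left(-10 + 4\right) - 400\right) = -304 - \left(2 + \left(-6\right)^{2} - -66 - 400\right) = -304 - \left(2 + 36 + 66 - 400\right) = -304 - -296 = -304 + 296 = -8$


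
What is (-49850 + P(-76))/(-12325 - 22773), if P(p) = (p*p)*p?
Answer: 244413/17549 ≈ 13.927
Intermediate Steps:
P(p) = p³ (P(p) = p²*p = p³)
(-49850 + P(-76))/(-12325 - 22773) = (-49850 + (-76)³)/(-12325 - 22773) = (-49850 - 438976)/(-35098) = -488826*(-1/35098) = 244413/17549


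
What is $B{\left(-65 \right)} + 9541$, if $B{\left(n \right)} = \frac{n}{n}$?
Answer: $9542$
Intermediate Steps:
$B{\left(n \right)} = 1$
$B{\left(-65 \right)} + 9541 = 1 + 9541 = 9542$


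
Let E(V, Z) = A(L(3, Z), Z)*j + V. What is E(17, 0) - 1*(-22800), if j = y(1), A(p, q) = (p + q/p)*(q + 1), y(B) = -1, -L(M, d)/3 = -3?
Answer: 22808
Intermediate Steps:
L(M, d) = 9 (L(M, d) = -3*(-3) = 9)
A(p, q) = (1 + q)*(p + q/p) (A(p, q) = (p + q/p)*(1 + q) = (1 + q)*(p + q/p))
j = -1
E(V, Z) = -9 + V - 82*Z/9 - Z²/9 (E(V, Z) = ((Z + Z² + 9²*(1 + Z))/9)*(-1) + V = ((Z + Z² + 81*(1 + Z))/9)*(-1) + V = ((Z + Z² + (81 + 81*Z))/9)*(-1) + V = ((81 + Z² + 82*Z)/9)*(-1) + V = (9 + Z²/9 + 82*Z/9)*(-1) + V = (-9 - 82*Z/9 - Z²/9) + V = -9 + V - 82*Z/9 - Z²/9)
E(17, 0) - 1*(-22800) = (-9 + 17 - 82/9*0 - ⅑*0²) - 1*(-22800) = (-9 + 17 + 0 - ⅑*0) + 22800 = (-9 + 17 + 0 + 0) + 22800 = 8 + 22800 = 22808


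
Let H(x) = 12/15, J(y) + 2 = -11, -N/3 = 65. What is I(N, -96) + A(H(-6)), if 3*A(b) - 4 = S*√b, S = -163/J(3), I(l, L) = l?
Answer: -581/3 + 326*√5/195 ≈ -189.93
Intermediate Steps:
N = -195 (N = -3*65 = -195)
J(y) = -13 (J(y) = -2 - 11 = -13)
H(x) = ⅘ (H(x) = 12*(1/15) = ⅘)
S = 163/13 (S = -163/(-13) = -163*(-1/13) = 163/13 ≈ 12.538)
A(b) = 4/3 + 163*√b/39 (A(b) = 4/3 + (163*√b/13)/3 = 4/3 + 163*√b/39)
I(N, -96) + A(H(-6)) = -195 + (4/3 + 163*√(⅘)/39) = -195 + (4/3 + 163*(2*√5/5)/39) = -195 + (4/3 + 326*√5/195) = -581/3 + 326*√5/195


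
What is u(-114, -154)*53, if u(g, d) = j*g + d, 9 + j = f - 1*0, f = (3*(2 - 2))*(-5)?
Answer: 46216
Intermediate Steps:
f = 0 (f = (3*0)*(-5) = 0*(-5) = 0)
j = -9 (j = -9 + (0 - 1*0) = -9 + (0 + 0) = -9 + 0 = -9)
u(g, d) = d - 9*g (u(g, d) = -9*g + d = d - 9*g)
u(-114, -154)*53 = (-154 - 9*(-114))*53 = (-154 + 1026)*53 = 872*53 = 46216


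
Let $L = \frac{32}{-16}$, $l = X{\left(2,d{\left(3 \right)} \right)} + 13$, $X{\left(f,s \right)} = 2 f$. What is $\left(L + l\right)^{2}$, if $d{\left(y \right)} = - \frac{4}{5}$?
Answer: $225$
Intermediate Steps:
$d{\left(y \right)} = - \frac{4}{5}$ ($d{\left(y \right)} = \left(-4\right) \frac{1}{5} = - \frac{4}{5}$)
$l = 17$ ($l = 2 \cdot 2 + 13 = 4 + 13 = 17$)
$L = -2$ ($L = 32 \left(- \frac{1}{16}\right) = -2$)
$\left(L + l\right)^{2} = \left(-2 + 17\right)^{2} = 15^{2} = 225$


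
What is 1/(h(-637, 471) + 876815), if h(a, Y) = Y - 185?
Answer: 1/877101 ≈ 1.1401e-6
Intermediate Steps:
h(a, Y) = -185 + Y
1/(h(-637, 471) + 876815) = 1/((-185 + 471) + 876815) = 1/(286 + 876815) = 1/877101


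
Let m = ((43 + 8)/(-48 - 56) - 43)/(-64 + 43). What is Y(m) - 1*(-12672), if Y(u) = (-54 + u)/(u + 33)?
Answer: 970498427/76595 ≈ 12671.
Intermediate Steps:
m = 4523/2184 (m = (51/(-104) - 43)/(-21) = (51*(-1/104) - 43)*(-1/21) = (-51/104 - 43)*(-1/21) = -4523/104*(-1/21) = 4523/2184 ≈ 2.0710)
Y(u) = (-54 + u)/(33 + u)
Y(m) - 1*(-12672) = (-54 + 4523/2184)/(33 + 4523/2184) - 1*(-12672) = -113413/2184/(76595/2184) + 12672 = (2184/76595)*(-113413/2184) + 12672 = -113413/76595 + 12672 = 970498427/76595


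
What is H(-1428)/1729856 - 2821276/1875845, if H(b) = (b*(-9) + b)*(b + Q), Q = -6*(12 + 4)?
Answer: -586549887734/50702214505 ≈ -11.569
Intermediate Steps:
Q = -96 (Q = -6*16 = -96)
H(b) = -8*b*(-96 + b) (H(b) = (b*(-9) + b)*(b - 96) = (-9*b + b)*(-96 + b) = (-8*b)*(-96 + b) = -8*b*(-96 + b))
H(-1428)/1729856 - 2821276/1875845 = (8*(-1428)*(96 - 1*(-1428)))/1729856 - 2821276/1875845 = (8*(-1428)*(96 + 1428))*(1/1729856) - 2821276*1/1875845 = (8*(-1428)*1524)*(1/1729856) - 2821276/1875845 = -17410176*1/1729856 - 2821276/1875845 = -272034/27029 - 2821276/1875845 = -586549887734/50702214505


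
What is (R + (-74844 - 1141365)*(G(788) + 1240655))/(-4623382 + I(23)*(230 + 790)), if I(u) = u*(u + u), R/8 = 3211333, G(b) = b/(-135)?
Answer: 67898834422831/159489990 ≈ 4.2572e+5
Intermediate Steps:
G(b) = -b/135 (G(b) = b*(-1/135) = -b/135)
R = 25690664 (R = 8*3211333 = 25690664)
I(u) = 2*u² (I(u) = u*(2*u) = 2*u²)
(R + (-74844 - 1141365)*(G(788) + 1240655))/(-4623382 + I(23)*(230 + 790)) = (25690664 + (-74844 - 1141365)*(-1/135*788 + 1240655))/(-4623382 + (2*23²)*(230 + 790)) = (25690664 - 1216209*(-788/135 + 1240655))/(-4623382 + (2*529)*1020) = (25690664 - 1216209*167487637/135)/(-4623382 + 1058*1020) = (25690664 - 67899990502711/45)/(-4623382 + 1079160) = -67898834422831/45/(-3544222) = -67898834422831/45*(-1/3544222) = 67898834422831/159489990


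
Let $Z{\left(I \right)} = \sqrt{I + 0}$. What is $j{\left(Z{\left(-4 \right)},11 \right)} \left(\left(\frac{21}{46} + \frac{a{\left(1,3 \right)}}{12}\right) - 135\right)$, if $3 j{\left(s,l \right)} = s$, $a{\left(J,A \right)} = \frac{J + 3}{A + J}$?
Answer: $- \frac{37111 i}{414} \approx - 89.64 i$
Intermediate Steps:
$Z{\left(I \right)} = \sqrt{I}$
$a{\left(J,A \right)} = \frac{3 + J}{A + J}$
$j{\left(s,l \right)} = \frac{s}{3}$
$j{\left(Z{\left(-4 \right)},11 \right)} \left(\left(\frac{21}{46} + \frac{a{\left(1,3 \right)}}{12}\right) - 135\right) = \frac{\sqrt{-4}}{3} \left(\left(\frac{21}{46} + \frac{\frac{1}{3 + 1} \left(3 + 1\right)}{12}\right) - 135\right) = \frac{2 i}{3} \left(\left(21 \cdot \frac{1}{46} + \frac{1}{4} \cdot 4 \cdot \frac{1}{12}\right) - 135\right) = \frac{2 i}{3} \left(\left(\frac{21}{46} + \frac{1}{4} \cdot 4 \cdot \frac{1}{12}\right) - 135\right) = \frac{2 i}{3} \left(\left(\frac{21}{46} + 1 \cdot \frac{1}{12}\right) - 135\right) = \frac{2 i}{3} \left(\left(\frac{21}{46} + \frac{1}{12}\right) - 135\right) = \frac{2 i}{3} \left(\frac{149}{276} - 135\right) = \frac{2 i}{3} \left(- \frac{37111}{276}\right) = - \frac{37111 i}{414}$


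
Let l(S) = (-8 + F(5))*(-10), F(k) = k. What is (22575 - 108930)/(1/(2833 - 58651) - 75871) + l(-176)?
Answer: 131869187760/4234967479 ≈ 31.138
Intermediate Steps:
l(S) = 30 (l(S) = (-8 + 5)*(-10) = -3*(-10) = 30)
(22575 - 108930)/(1/(2833 - 58651) - 75871) + l(-176) = (22575 - 108930)/(1/(2833 - 58651) - 75871) + 30 = -86355/(1/(-55818) - 75871) + 30 = -86355/(-1/55818 - 75871) + 30 = -86355/(-4234967479/55818) + 30 = -86355*(-55818/4234967479) + 30 = 4820163390/4234967479 + 30 = 131869187760/4234967479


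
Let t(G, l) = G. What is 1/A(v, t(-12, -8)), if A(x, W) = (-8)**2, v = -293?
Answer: 1/64 ≈ 0.015625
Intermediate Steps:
A(x, W) = 64
1/A(v, t(-12, -8)) = 1/64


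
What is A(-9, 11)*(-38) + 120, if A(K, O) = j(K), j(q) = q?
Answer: 462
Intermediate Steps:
A(K, O) = K
A(-9, 11)*(-38) + 120 = -9*(-38) + 120 = 342 + 120 = 462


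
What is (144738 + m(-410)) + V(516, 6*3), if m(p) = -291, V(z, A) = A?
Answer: 144465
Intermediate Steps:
(144738 + m(-410)) + V(516, 6*3) = (144738 - 291) + 6*3 = 144447 + 18 = 144465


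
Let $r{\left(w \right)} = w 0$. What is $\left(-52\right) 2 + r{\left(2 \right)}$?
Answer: $-104$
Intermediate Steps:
$r{\left(w \right)} = 0$
$\left(-52\right) 2 + r{\left(2 \right)} = \left(-52\right) 2 + 0 = -104 + 0 = -104$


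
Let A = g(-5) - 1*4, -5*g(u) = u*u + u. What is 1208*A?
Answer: -9664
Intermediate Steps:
g(u) = -u/5 - u**2/5 (g(u) = -(u*u + u)/5 = -(u**2 + u)/5 = -(u + u**2)/5 = -u/5 - u**2/5)
A = -8 (A = -1/5*(-5)*(1 - 5) - 1*4 = -1/5*(-5)*(-4) - 4 = -4 - 4 = -8)
1208*A = 1208*(-8) = -9664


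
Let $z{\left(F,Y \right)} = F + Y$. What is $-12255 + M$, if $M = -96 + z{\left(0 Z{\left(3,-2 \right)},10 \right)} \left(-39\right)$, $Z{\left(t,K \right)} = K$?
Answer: $-12741$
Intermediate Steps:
$M = -486$ ($M = -96 + \left(0 \left(-2\right) + 10\right) \left(-39\right) = -96 + \left(0 + 10\right) \left(-39\right) = -96 + 10 \left(-39\right) = -96 - 390 = -486$)
$-12255 + M = -12255 - 486 = -12741$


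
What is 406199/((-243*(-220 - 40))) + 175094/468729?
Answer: 22384409999/3290477580 ≈ 6.8028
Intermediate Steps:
406199/((-243*(-220 - 40))) + 175094/468729 = 406199/((-243*(-260))) + 175094*(1/468729) = 406199/63180 + 175094/468729 = 22384409999/3290477580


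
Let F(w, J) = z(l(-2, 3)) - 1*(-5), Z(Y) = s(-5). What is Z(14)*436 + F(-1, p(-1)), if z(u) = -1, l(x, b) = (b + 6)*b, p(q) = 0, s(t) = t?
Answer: -2176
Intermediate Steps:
Z(Y) = -5
l(x, b) = b*(6 + b) (l(x, b) = (6 + b)*b = b*(6 + b))
F(w, J) = 4 (F(w, J) = -1 - 1*(-5) = -1 + 5 = 4)
Z(14)*436 + F(-1, p(-1)) = -5*436 + 4 = -2180 + 4 = -2176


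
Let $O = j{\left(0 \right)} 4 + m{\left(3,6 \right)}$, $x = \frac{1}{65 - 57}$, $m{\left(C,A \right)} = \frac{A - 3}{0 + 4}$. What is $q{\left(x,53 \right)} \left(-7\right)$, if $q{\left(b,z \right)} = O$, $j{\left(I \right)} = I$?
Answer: $- \frac{21}{4} \approx -5.25$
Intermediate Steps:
$m{\left(C,A \right)} = - \frac{3}{4} + \frac{A}{4}$ ($m{\left(C,A \right)} = \frac{-3 + A}{4} = \left(-3 + A\right) \frac{1}{4} = - \frac{3}{4} + \frac{A}{4}$)
$x = \frac{1}{8} \approx 0.125$
$O = \frac{3}{4}$ ($O = 0 \cdot 4 + \left(- \frac{3}{4} + \frac{1}{4} \cdot 6\right) = 0 + \left(- \frac{3}{4} + \frac{3}{2}\right) = 0 + \frac{3}{4} = \frac{3}{4} \approx 0.75$)
$q{\left(b,z \right)} = \frac{3}{4}$
$q{\left(x,53 \right)} \left(-7\right) = \frac{3}{4} \left(-7\right) = - \frac{21}{4}$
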